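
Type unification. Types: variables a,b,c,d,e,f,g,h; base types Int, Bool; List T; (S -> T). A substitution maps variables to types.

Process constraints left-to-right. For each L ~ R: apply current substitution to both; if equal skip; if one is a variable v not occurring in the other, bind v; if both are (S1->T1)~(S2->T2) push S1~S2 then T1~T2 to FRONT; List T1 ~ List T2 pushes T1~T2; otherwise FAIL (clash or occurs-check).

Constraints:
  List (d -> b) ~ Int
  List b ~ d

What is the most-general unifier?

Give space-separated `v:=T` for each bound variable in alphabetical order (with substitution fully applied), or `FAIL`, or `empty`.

Answer: FAIL

Derivation:
step 1: unify List (d -> b) ~ Int  [subst: {-} | 1 pending]
  clash: List (d -> b) vs Int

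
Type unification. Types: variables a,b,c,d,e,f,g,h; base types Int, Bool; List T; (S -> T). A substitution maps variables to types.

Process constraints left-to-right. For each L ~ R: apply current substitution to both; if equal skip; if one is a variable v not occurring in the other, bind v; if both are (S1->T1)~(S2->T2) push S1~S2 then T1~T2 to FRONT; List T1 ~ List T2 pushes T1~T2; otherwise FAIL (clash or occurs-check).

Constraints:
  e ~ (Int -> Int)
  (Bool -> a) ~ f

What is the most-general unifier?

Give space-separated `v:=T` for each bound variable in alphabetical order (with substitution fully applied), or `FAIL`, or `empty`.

step 1: unify e ~ (Int -> Int)  [subst: {-} | 1 pending]
  bind e := (Int -> Int)
step 2: unify (Bool -> a) ~ f  [subst: {e:=(Int -> Int)} | 0 pending]
  bind f := (Bool -> a)

Answer: e:=(Int -> Int) f:=(Bool -> a)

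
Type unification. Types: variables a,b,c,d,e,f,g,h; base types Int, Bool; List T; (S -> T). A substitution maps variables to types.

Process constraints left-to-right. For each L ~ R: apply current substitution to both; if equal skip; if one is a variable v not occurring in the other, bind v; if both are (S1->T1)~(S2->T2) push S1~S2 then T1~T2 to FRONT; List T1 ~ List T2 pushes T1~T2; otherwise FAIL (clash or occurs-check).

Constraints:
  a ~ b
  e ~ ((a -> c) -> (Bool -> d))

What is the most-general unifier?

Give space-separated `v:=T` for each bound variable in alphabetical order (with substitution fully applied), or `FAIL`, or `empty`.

Answer: a:=b e:=((b -> c) -> (Bool -> d))

Derivation:
step 1: unify a ~ b  [subst: {-} | 1 pending]
  bind a := b
step 2: unify e ~ ((b -> c) -> (Bool -> d))  [subst: {a:=b} | 0 pending]
  bind e := ((b -> c) -> (Bool -> d))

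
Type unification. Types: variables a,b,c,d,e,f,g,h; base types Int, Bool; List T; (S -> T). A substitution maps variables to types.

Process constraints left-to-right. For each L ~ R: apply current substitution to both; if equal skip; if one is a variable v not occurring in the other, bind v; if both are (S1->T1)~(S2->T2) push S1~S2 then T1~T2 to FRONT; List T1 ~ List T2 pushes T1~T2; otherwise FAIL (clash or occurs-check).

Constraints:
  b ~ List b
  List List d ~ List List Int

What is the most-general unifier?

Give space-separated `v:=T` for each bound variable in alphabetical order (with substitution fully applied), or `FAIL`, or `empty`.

Answer: FAIL

Derivation:
step 1: unify b ~ List b  [subst: {-} | 1 pending]
  occurs-check fail: b in List b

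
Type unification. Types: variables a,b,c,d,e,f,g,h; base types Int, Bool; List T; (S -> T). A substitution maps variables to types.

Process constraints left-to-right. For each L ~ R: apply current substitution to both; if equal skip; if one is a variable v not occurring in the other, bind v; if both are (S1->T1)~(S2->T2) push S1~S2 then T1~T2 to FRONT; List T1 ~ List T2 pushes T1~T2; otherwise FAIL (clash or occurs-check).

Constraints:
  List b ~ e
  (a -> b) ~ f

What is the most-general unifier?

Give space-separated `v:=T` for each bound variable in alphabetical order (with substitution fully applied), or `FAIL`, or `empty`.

Answer: e:=List b f:=(a -> b)

Derivation:
step 1: unify List b ~ e  [subst: {-} | 1 pending]
  bind e := List b
step 2: unify (a -> b) ~ f  [subst: {e:=List b} | 0 pending]
  bind f := (a -> b)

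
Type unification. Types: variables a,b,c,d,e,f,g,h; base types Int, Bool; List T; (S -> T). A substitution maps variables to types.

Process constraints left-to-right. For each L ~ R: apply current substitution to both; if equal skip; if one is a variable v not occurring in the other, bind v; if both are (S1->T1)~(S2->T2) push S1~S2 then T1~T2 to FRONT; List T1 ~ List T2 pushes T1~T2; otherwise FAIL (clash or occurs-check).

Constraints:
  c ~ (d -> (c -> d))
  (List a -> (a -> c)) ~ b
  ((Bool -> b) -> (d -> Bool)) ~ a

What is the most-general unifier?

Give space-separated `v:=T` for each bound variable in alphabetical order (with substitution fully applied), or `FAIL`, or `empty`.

Answer: FAIL

Derivation:
step 1: unify c ~ (d -> (c -> d))  [subst: {-} | 2 pending]
  occurs-check fail: c in (d -> (c -> d))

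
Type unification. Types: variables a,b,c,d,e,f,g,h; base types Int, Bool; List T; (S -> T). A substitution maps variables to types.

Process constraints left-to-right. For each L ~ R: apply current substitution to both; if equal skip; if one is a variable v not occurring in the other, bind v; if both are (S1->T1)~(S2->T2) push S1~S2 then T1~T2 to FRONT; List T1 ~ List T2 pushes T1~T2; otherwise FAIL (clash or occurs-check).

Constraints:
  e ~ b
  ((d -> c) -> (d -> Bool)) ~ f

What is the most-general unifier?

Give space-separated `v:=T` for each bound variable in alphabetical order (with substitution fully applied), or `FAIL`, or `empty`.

step 1: unify e ~ b  [subst: {-} | 1 pending]
  bind e := b
step 2: unify ((d -> c) -> (d -> Bool)) ~ f  [subst: {e:=b} | 0 pending]
  bind f := ((d -> c) -> (d -> Bool))

Answer: e:=b f:=((d -> c) -> (d -> Bool))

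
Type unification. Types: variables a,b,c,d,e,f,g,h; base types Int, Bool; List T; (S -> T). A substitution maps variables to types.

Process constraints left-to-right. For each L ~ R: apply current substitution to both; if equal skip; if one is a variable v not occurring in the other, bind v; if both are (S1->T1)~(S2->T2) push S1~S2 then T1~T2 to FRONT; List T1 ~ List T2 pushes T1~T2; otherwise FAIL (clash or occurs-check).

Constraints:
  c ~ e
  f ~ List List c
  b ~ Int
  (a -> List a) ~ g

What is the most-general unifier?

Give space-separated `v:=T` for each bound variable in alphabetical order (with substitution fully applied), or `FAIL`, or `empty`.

step 1: unify c ~ e  [subst: {-} | 3 pending]
  bind c := e
step 2: unify f ~ List List e  [subst: {c:=e} | 2 pending]
  bind f := List List e
step 3: unify b ~ Int  [subst: {c:=e, f:=List List e} | 1 pending]
  bind b := Int
step 4: unify (a -> List a) ~ g  [subst: {c:=e, f:=List List e, b:=Int} | 0 pending]
  bind g := (a -> List a)

Answer: b:=Int c:=e f:=List List e g:=(a -> List a)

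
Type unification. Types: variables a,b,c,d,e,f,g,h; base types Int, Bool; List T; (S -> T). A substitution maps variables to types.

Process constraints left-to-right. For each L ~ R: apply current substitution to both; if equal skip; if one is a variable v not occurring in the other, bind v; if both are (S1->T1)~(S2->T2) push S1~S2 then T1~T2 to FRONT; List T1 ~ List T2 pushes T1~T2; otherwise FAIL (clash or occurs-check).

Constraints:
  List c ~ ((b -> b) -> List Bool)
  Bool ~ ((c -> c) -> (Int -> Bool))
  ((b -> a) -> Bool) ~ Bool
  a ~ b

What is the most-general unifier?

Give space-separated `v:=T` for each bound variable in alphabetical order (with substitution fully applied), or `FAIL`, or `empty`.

step 1: unify List c ~ ((b -> b) -> List Bool)  [subst: {-} | 3 pending]
  clash: List c vs ((b -> b) -> List Bool)

Answer: FAIL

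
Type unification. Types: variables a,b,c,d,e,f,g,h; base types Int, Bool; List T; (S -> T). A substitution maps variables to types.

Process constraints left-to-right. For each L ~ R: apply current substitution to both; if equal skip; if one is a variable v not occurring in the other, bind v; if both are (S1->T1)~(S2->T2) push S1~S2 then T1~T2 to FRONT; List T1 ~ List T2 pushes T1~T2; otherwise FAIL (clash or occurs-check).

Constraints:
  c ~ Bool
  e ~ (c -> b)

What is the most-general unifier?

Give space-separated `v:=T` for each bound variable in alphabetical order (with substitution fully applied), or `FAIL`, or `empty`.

Answer: c:=Bool e:=(Bool -> b)

Derivation:
step 1: unify c ~ Bool  [subst: {-} | 1 pending]
  bind c := Bool
step 2: unify e ~ (Bool -> b)  [subst: {c:=Bool} | 0 pending]
  bind e := (Bool -> b)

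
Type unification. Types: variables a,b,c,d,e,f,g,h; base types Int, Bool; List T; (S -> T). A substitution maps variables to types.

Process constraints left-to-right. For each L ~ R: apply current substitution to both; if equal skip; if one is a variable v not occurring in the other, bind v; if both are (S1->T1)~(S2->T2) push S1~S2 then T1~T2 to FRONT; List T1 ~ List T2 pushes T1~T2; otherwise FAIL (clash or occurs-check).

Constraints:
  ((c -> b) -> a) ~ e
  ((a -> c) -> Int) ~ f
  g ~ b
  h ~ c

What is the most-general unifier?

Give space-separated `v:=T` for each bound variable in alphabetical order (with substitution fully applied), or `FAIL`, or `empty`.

step 1: unify ((c -> b) -> a) ~ e  [subst: {-} | 3 pending]
  bind e := ((c -> b) -> a)
step 2: unify ((a -> c) -> Int) ~ f  [subst: {e:=((c -> b) -> a)} | 2 pending]
  bind f := ((a -> c) -> Int)
step 3: unify g ~ b  [subst: {e:=((c -> b) -> a), f:=((a -> c) -> Int)} | 1 pending]
  bind g := b
step 4: unify h ~ c  [subst: {e:=((c -> b) -> a), f:=((a -> c) -> Int), g:=b} | 0 pending]
  bind h := c

Answer: e:=((c -> b) -> a) f:=((a -> c) -> Int) g:=b h:=c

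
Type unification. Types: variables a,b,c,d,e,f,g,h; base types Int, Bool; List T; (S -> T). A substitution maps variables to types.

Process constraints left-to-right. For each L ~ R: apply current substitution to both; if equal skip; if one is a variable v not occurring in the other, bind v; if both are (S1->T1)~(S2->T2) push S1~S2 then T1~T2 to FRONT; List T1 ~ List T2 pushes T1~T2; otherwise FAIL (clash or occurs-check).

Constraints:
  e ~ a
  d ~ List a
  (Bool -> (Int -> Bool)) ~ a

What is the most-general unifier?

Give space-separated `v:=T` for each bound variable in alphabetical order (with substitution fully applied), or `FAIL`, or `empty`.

step 1: unify e ~ a  [subst: {-} | 2 pending]
  bind e := a
step 2: unify d ~ List a  [subst: {e:=a} | 1 pending]
  bind d := List a
step 3: unify (Bool -> (Int -> Bool)) ~ a  [subst: {e:=a, d:=List a} | 0 pending]
  bind a := (Bool -> (Int -> Bool))

Answer: a:=(Bool -> (Int -> Bool)) d:=List (Bool -> (Int -> Bool)) e:=(Bool -> (Int -> Bool))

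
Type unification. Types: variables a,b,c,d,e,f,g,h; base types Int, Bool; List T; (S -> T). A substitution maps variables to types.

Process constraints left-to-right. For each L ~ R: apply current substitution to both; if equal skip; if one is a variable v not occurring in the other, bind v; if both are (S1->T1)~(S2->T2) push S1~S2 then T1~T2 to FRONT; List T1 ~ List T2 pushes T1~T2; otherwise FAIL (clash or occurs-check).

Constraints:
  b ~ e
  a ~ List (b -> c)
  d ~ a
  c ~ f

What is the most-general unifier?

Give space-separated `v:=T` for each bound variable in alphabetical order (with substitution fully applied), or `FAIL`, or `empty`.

step 1: unify b ~ e  [subst: {-} | 3 pending]
  bind b := e
step 2: unify a ~ List (e -> c)  [subst: {b:=e} | 2 pending]
  bind a := List (e -> c)
step 3: unify d ~ List (e -> c)  [subst: {b:=e, a:=List (e -> c)} | 1 pending]
  bind d := List (e -> c)
step 4: unify c ~ f  [subst: {b:=e, a:=List (e -> c), d:=List (e -> c)} | 0 pending]
  bind c := f

Answer: a:=List (e -> f) b:=e c:=f d:=List (e -> f)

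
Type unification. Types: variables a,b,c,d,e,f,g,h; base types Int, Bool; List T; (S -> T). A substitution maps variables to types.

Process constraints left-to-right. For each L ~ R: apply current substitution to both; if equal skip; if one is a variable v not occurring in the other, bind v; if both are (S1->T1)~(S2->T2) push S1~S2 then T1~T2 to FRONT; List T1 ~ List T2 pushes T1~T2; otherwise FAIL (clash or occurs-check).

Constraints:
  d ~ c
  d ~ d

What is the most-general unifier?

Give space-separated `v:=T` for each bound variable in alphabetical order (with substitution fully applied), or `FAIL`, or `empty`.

Answer: d:=c

Derivation:
step 1: unify d ~ c  [subst: {-} | 1 pending]
  bind d := c
step 2: unify c ~ c  [subst: {d:=c} | 0 pending]
  -> identical, skip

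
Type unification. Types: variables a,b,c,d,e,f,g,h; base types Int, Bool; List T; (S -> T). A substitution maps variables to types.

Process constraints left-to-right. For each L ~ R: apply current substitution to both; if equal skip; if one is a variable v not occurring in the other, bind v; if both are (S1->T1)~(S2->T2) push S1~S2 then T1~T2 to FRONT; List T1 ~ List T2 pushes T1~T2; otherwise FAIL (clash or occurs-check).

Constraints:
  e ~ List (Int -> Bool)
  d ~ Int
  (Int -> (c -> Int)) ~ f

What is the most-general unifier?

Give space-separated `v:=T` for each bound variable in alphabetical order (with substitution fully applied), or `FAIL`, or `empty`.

step 1: unify e ~ List (Int -> Bool)  [subst: {-} | 2 pending]
  bind e := List (Int -> Bool)
step 2: unify d ~ Int  [subst: {e:=List (Int -> Bool)} | 1 pending]
  bind d := Int
step 3: unify (Int -> (c -> Int)) ~ f  [subst: {e:=List (Int -> Bool), d:=Int} | 0 pending]
  bind f := (Int -> (c -> Int))

Answer: d:=Int e:=List (Int -> Bool) f:=(Int -> (c -> Int))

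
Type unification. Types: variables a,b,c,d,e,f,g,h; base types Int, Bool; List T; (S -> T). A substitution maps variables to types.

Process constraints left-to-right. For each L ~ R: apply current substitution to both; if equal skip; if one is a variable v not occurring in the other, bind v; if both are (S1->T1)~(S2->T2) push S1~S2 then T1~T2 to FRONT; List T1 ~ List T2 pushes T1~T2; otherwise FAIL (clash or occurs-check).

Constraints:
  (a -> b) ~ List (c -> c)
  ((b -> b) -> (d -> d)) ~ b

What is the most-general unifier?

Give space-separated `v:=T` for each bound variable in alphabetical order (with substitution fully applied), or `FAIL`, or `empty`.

step 1: unify (a -> b) ~ List (c -> c)  [subst: {-} | 1 pending]
  clash: (a -> b) vs List (c -> c)

Answer: FAIL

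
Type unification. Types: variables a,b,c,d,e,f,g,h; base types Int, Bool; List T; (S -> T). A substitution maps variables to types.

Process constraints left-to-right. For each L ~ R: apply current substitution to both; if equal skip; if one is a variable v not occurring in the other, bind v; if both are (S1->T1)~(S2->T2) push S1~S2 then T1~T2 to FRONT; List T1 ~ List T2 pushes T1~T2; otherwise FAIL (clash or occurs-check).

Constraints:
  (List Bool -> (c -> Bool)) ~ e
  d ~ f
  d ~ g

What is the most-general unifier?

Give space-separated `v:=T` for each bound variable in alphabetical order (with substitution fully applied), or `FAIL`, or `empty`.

Answer: d:=g e:=(List Bool -> (c -> Bool)) f:=g

Derivation:
step 1: unify (List Bool -> (c -> Bool)) ~ e  [subst: {-} | 2 pending]
  bind e := (List Bool -> (c -> Bool))
step 2: unify d ~ f  [subst: {e:=(List Bool -> (c -> Bool))} | 1 pending]
  bind d := f
step 3: unify f ~ g  [subst: {e:=(List Bool -> (c -> Bool)), d:=f} | 0 pending]
  bind f := g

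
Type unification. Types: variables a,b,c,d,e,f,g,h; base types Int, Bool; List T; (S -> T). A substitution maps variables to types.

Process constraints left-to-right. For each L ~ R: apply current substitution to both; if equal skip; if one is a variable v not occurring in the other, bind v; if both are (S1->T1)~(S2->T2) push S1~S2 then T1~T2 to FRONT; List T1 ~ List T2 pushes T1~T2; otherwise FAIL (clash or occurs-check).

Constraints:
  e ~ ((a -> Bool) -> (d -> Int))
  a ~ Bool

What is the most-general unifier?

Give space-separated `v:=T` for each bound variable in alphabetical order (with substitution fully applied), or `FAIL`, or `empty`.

step 1: unify e ~ ((a -> Bool) -> (d -> Int))  [subst: {-} | 1 pending]
  bind e := ((a -> Bool) -> (d -> Int))
step 2: unify a ~ Bool  [subst: {e:=((a -> Bool) -> (d -> Int))} | 0 pending]
  bind a := Bool

Answer: a:=Bool e:=((Bool -> Bool) -> (d -> Int))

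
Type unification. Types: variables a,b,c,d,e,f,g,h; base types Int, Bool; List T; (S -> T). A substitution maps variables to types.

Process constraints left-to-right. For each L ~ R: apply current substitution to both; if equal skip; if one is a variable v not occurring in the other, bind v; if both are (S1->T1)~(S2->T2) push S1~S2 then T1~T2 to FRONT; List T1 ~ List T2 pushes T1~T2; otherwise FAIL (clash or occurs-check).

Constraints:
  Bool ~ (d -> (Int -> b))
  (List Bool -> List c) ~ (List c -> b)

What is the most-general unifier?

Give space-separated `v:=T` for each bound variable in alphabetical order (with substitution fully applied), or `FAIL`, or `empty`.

Answer: FAIL

Derivation:
step 1: unify Bool ~ (d -> (Int -> b))  [subst: {-} | 1 pending]
  clash: Bool vs (d -> (Int -> b))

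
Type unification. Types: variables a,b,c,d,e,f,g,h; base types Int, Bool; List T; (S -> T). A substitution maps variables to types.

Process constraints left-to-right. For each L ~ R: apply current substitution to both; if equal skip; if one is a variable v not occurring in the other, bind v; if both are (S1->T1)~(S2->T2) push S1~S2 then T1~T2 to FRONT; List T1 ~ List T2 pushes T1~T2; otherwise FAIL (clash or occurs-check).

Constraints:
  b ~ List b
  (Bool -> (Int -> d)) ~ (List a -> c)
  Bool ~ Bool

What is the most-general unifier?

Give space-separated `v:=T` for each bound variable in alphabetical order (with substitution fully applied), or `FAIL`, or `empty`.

step 1: unify b ~ List b  [subst: {-} | 2 pending]
  occurs-check fail: b in List b

Answer: FAIL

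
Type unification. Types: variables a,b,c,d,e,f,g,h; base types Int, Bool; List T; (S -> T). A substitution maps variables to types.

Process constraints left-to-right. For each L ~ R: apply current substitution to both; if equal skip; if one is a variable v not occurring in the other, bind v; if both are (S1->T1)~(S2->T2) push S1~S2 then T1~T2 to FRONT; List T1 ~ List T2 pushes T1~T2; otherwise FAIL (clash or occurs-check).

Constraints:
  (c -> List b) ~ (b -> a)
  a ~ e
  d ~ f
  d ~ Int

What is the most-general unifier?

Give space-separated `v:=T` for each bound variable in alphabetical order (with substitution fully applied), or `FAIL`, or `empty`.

Answer: a:=List b c:=b d:=Int e:=List b f:=Int

Derivation:
step 1: unify (c -> List b) ~ (b -> a)  [subst: {-} | 3 pending]
  -> decompose arrow: push c~b, List b~a
step 2: unify c ~ b  [subst: {-} | 4 pending]
  bind c := b
step 3: unify List b ~ a  [subst: {c:=b} | 3 pending]
  bind a := List b
step 4: unify List b ~ e  [subst: {c:=b, a:=List b} | 2 pending]
  bind e := List b
step 5: unify d ~ f  [subst: {c:=b, a:=List b, e:=List b} | 1 pending]
  bind d := f
step 6: unify f ~ Int  [subst: {c:=b, a:=List b, e:=List b, d:=f} | 0 pending]
  bind f := Int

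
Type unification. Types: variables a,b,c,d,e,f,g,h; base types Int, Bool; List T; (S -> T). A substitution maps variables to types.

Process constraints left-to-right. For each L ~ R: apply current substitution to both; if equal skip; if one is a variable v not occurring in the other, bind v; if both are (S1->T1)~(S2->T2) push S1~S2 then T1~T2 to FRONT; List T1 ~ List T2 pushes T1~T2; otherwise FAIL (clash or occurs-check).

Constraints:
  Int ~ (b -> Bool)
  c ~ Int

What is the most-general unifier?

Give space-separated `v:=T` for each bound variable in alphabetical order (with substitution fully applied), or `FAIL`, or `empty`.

step 1: unify Int ~ (b -> Bool)  [subst: {-} | 1 pending]
  clash: Int vs (b -> Bool)

Answer: FAIL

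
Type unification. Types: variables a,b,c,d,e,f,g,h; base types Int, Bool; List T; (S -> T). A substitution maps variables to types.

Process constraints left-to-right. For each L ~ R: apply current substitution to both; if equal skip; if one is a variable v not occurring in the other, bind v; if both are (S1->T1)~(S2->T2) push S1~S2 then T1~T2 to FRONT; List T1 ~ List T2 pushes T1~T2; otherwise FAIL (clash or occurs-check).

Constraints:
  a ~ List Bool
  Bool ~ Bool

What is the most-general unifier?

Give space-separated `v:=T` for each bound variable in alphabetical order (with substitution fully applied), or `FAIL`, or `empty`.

Answer: a:=List Bool

Derivation:
step 1: unify a ~ List Bool  [subst: {-} | 1 pending]
  bind a := List Bool
step 2: unify Bool ~ Bool  [subst: {a:=List Bool} | 0 pending]
  -> identical, skip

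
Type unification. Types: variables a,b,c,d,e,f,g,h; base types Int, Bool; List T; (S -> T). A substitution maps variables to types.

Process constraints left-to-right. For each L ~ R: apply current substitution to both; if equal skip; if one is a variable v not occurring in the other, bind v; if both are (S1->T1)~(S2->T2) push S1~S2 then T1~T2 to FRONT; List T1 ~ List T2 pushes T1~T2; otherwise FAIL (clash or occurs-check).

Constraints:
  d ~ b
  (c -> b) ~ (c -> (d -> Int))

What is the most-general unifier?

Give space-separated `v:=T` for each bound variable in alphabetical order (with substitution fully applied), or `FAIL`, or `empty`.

Answer: FAIL

Derivation:
step 1: unify d ~ b  [subst: {-} | 1 pending]
  bind d := b
step 2: unify (c -> b) ~ (c -> (b -> Int))  [subst: {d:=b} | 0 pending]
  -> decompose arrow: push c~c, b~(b -> Int)
step 3: unify c ~ c  [subst: {d:=b} | 1 pending]
  -> identical, skip
step 4: unify b ~ (b -> Int)  [subst: {d:=b} | 0 pending]
  occurs-check fail: b in (b -> Int)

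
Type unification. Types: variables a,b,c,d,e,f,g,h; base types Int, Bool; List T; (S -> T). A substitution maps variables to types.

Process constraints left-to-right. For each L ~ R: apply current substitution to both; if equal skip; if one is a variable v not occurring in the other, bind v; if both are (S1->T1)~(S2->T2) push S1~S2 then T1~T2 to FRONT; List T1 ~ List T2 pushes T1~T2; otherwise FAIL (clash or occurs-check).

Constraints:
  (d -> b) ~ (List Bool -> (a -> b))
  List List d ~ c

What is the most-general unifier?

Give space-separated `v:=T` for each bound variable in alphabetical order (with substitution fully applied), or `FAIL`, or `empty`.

Answer: FAIL

Derivation:
step 1: unify (d -> b) ~ (List Bool -> (a -> b))  [subst: {-} | 1 pending]
  -> decompose arrow: push d~List Bool, b~(a -> b)
step 2: unify d ~ List Bool  [subst: {-} | 2 pending]
  bind d := List Bool
step 3: unify b ~ (a -> b)  [subst: {d:=List Bool} | 1 pending]
  occurs-check fail: b in (a -> b)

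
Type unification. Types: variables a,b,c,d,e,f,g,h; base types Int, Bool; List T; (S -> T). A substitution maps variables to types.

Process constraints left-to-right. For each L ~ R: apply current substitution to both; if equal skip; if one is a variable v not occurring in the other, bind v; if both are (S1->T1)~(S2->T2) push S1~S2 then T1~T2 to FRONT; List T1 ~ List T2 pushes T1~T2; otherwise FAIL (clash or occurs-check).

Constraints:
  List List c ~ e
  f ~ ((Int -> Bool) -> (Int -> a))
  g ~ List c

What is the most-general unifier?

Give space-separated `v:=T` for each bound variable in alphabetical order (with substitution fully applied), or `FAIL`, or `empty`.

step 1: unify List List c ~ e  [subst: {-} | 2 pending]
  bind e := List List c
step 2: unify f ~ ((Int -> Bool) -> (Int -> a))  [subst: {e:=List List c} | 1 pending]
  bind f := ((Int -> Bool) -> (Int -> a))
step 3: unify g ~ List c  [subst: {e:=List List c, f:=((Int -> Bool) -> (Int -> a))} | 0 pending]
  bind g := List c

Answer: e:=List List c f:=((Int -> Bool) -> (Int -> a)) g:=List c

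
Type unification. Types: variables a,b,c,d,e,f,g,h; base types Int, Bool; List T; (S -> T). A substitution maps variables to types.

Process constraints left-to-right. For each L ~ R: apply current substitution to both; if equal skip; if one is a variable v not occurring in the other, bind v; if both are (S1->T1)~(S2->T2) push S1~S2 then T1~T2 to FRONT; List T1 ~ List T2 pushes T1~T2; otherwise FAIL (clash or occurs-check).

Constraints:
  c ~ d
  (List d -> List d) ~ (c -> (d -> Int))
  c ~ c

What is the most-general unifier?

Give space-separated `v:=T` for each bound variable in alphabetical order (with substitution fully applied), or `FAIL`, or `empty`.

Answer: FAIL

Derivation:
step 1: unify c ~ d  [subst: {-} | 2 pending]
  bind c := d
step 2: unify (List d -> List d) ~ (d -> (d -> Int))  [subst: {c:=d} | 1 pending]
  -> decompose arrow: push List d~d, List d~(d -> Int)
step 3: unify List d ~ d  [subst: {c:=d} | 2 pending]
  occurs-check fail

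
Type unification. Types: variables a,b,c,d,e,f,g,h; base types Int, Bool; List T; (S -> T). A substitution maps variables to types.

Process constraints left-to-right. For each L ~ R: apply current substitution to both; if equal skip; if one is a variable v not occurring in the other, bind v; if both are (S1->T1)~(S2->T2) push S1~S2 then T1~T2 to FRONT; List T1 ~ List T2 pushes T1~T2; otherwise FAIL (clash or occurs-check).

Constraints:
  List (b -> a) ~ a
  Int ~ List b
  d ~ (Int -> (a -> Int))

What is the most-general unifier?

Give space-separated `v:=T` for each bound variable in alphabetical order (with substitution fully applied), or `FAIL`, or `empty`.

Answer: FAIL

Derivation:
step 1: unify List (b -> a) ~ a  [subst: {-} | 2 pending]
  occurs-check fail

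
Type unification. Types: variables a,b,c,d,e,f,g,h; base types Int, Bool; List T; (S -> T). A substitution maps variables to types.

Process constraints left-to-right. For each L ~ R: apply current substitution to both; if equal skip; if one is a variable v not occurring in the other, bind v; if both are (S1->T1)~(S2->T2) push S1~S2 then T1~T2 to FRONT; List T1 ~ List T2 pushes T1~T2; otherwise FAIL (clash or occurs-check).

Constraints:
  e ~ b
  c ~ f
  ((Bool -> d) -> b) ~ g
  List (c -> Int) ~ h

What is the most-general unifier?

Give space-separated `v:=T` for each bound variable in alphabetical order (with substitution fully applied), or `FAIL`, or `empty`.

step 1: unify e ~ b  [subst: {-} | 3 pending]
  bind e := b
step 2: unify c ~ f  [subst: {e:=b} | 2 pending]
  bind c := f
step 3: unify ((Bool -> d) -> b) ~ g  [subst: {e:=b, c:=f} | 1 pending]
  bind g := ((Bool -> d) -> b)
step 4: unify List (f -> Int) ~ h  [subst: {e:=b, c:=f, g:=((Bool -> d) -> b)} | 0 pending]
  bind h := List (f -> Int)

Answer: c:=f e:=b g:=((Bool -> d) -> b) h:=List (f -> Int)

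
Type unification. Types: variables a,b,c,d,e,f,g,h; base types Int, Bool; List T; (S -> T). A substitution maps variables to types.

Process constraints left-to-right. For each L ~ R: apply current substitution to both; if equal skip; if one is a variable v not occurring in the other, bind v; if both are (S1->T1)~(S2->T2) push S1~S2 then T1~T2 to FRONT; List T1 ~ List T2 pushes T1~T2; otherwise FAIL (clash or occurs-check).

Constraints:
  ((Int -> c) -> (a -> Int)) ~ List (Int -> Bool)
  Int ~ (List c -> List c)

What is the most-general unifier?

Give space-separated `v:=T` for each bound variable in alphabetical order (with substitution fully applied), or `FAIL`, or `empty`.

step 1: unify ((Int -> c) -> (a -> Int)) ~ List (Int -> Bool)  [subst: {-} | 1 pending]
  clash: ((Int -> c) -> (a -> Int)) vs List (Int -> Bool)

Answer: FAIL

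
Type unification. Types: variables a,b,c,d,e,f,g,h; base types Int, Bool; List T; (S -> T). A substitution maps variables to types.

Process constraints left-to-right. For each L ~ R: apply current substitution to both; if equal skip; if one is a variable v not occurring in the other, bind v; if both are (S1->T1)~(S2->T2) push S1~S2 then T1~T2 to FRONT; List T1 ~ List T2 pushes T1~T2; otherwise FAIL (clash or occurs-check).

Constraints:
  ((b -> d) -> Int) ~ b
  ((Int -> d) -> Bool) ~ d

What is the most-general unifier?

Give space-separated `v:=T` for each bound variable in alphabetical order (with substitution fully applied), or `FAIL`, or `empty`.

step 1: unify ((b -> d) -> Int) ~ b  [subst: {-} | 1 pending]
  occurs-check fail

Answer: FAIL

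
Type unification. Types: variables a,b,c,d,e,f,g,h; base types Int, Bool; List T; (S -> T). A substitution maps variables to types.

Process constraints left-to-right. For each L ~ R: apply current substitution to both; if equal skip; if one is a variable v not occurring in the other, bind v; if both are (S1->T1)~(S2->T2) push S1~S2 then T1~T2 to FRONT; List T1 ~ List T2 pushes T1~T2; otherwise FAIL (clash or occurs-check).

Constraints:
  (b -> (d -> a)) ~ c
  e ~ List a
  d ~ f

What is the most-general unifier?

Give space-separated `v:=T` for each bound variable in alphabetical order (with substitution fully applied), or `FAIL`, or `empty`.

Answer: c:=(b -> (f -> a)) d:=f e:=List a

Derivation:
step 1: unify (b -> (d -> a)) ~ c  [subst: {-} | 2 pending]
  bind c := (b -> (d -> a))
step 2: unify e ~ List a  [subst: {c:=(b -> (d -> a))} | 1 pending]
  bind e := List a
step 3: unify d ~ f  [subst: {c:=(b -> (d -> a)), e:=List a} | 0 pending]
  bind d := f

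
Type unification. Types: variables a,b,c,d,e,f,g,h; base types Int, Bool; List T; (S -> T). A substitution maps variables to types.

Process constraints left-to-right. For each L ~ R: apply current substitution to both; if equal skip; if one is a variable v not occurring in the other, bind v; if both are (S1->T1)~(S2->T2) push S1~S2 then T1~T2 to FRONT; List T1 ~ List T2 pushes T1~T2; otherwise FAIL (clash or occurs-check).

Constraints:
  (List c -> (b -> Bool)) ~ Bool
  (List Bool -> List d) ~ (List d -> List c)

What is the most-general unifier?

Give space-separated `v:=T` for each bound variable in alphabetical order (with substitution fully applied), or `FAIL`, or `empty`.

Answer: FAIL

Derivation:
step 1: unify (List c -> (b -> Bool)) ~ Bool  [subst: {-} | 1 pending]
  clash: (List c -> (b -> Bool)) vs Bool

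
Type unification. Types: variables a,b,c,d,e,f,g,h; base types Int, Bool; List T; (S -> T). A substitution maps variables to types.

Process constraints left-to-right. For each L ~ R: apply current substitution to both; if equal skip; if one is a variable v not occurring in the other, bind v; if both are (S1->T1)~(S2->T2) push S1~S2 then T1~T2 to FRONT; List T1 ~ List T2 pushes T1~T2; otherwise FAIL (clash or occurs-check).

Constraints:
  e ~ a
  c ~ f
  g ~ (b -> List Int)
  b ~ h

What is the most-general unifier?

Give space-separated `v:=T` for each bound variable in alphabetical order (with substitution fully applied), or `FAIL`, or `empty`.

Answer: b:=h c:=f e:=a g:=(h -> List Int)

Derivation:
step 1: unify e ~ a  [subst: {-} | 3 pending]
  bind e := a
step 2: unify c ~ f  [subst: {e:=a} | 2 pending]
  bind c := f
step 3: unify g ~ (b -> List Int)  [subst: {e:=a, c:=f} | 1 pending]
  bind g := (b -> List Int)
step 4: unify b ~ h  [subst: {e:=a, c:=f, g:=(b -> List Int)} | 0 pending]
  bind b := h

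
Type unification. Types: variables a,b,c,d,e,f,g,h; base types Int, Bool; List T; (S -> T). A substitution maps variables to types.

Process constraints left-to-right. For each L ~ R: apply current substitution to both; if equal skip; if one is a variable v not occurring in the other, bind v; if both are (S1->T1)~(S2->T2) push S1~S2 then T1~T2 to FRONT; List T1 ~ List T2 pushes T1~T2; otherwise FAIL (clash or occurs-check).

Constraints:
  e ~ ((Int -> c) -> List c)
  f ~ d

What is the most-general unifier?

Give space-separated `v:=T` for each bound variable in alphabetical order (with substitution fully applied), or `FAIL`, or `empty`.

Answer: e:=((Int -> c) -> List c) f:=d

Derivation:
step 1: unify e ~ ((Int -> c) -> List c)  [subst: {-} | 1 pending]
  bind e := ((Int -> c) -> List c)
step 2: unify f ~ d  [subst: {e:=((Int -> c) -> List c)} | 0 pending]
  bind f := d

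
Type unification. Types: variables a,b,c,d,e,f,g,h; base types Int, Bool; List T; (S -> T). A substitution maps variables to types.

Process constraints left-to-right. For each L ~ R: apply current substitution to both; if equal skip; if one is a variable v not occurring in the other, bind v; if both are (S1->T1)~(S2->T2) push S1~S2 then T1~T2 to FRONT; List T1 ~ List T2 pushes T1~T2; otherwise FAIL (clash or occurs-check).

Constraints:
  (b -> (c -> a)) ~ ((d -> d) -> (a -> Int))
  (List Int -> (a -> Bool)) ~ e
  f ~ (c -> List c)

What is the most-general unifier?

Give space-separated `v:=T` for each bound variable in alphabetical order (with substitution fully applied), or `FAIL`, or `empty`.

step 1: unify (b -> (c -> a)) ~ ((d -> d) -> (a -> Int))  [subst: {-} | 2 pending]
  -> decompose arrow: push b~(d -> d), (c -> a)~(a -> Int)
step 2: unify b ~ (d -> d)  [subst: {-} | 3 pending]
  bind b := (d -> d)
step 3: unify (c -> a) ~ (a -> Int)  [subst: {b:=(d -> d)} | 2 pending]
  -> decompose arrow: push c~a, a~Int
step 4: unify c ~ a  [subst: {b:=(d -> d)} | 3 pending]
  bind c := a
step 5: unify a ~ Int  [subst: {b:=(d -> d), c:=a} | 2 pending]
  bind a := Int
step 6: unify (List Int -> (Int -> Bool)) ~ e  [subst: {b:=(d -> d), c:=a, a:=Int} | 1 pending]
  bind e := (List Int -> (Int -> Bool))
step 7: unify f ~ (Int -> List Int)  [subst: {b:=(d -> d), c:=a, a:=Int, e:=(List Int -> (Int -> Bool))} | 0 pending]
  bind f := (Int -> List Int)

Answer: a:=Int b:=(d -> d) c:=Int e:=(List Int -> (Int -> Bool)) f:=(Int -> List Int)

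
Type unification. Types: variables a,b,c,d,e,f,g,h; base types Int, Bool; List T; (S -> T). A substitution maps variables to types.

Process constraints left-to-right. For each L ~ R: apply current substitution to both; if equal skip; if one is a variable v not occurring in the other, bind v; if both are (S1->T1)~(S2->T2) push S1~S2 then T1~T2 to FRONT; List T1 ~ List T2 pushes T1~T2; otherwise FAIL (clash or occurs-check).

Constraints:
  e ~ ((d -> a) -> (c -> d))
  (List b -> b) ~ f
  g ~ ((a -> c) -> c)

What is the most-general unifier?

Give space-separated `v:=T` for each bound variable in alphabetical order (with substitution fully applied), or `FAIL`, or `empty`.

Answer: e:=((d -> a) -> (c -> d)) f:=(List b -> b) g:=((a -> c) -> c)

Derivation:
step 1: unify e ~ ((d -> a) -> (c -> d))  [subst: {-} | 2 pending]
  bind e := ((d -> a) -> (c -> d))
step 2: unify (List b -> b) ~ f  [subst: {e:=((d -> a) -> (c -> d))} | 1 pending]
  bind f := (List b -> b)
step 3: unify g ~ ((a -> c) -> c)  [subst: {e:=((d -> a) -> (c -> d)), f:=(List b -> b)} | 0 pending]
  bind g := ((a -> c) -> c)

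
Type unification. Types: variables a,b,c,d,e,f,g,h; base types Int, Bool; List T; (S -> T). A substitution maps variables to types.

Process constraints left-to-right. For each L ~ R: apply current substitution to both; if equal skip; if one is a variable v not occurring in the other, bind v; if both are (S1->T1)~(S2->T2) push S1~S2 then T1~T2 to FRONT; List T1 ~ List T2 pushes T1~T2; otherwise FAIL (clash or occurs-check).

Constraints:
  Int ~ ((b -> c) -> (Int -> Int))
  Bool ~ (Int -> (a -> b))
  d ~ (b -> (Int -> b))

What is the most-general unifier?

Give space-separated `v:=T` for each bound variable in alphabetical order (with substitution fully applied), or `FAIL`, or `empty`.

step 1: unify Int ~ ((b -> c) -> (Int -> Int))  [subst: {-} | 2 pending]
  clash: Int vs ((b -> c) -> (Int -> Int))

Answer: FAIL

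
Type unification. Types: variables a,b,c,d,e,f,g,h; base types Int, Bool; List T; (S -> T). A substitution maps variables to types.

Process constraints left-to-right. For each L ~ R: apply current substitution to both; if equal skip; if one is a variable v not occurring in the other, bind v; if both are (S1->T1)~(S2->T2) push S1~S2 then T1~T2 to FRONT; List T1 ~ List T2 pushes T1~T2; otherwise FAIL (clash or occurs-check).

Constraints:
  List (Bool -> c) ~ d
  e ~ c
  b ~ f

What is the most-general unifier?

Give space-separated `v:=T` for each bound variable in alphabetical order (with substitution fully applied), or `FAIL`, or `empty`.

Answer: b:=f d:=List (Bool -> c) e:=c

Derivation:
step 1: unify List (Bool -> c) ~ d  [subst: {-} | 2 pending]
  bind d := List (Bool -> c)
step 2: unify e ~ c  [subst: {d:=List (Bool -> c)} | 1 pending]
  bind e := c
step 3: unify b ~ f  [subst: {d:=List (Bool -> c), e:=c} | 0 pending]
  bind b := f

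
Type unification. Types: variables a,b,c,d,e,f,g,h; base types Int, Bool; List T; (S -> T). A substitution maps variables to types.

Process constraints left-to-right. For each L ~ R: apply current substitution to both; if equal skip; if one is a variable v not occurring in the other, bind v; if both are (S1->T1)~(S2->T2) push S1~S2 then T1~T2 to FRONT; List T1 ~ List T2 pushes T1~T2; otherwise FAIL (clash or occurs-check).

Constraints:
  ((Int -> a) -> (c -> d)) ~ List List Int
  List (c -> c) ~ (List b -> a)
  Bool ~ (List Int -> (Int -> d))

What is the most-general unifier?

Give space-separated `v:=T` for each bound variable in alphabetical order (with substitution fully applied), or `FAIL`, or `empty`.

Answer: FAIL

Derivation:
step 1: unify ((Int -> a) -> (c -> d)) ~ List List Int  [subst: {-} | 2 pending]
  clash: ((Int -> a) -> (c -> d)) vs List List Int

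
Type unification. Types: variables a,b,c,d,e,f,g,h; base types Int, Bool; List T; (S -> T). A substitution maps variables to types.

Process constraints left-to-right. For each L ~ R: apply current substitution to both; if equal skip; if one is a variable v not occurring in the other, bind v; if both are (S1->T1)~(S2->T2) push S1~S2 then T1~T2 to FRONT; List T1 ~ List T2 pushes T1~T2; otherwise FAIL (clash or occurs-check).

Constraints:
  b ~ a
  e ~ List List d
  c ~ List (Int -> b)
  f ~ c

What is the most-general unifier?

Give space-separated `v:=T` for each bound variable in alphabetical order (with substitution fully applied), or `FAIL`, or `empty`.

Answer: b:=a c:=List (Int -> a) e:=List List d f:=List (Int -> a)

Derivation:
step 1: unify b ~ a  [subst: {-} | 3 pending]
  bind b := a
step 2: unify e ~ List List d  [subst: {b:=a} | 2 pending]
  bind e := List List d
step 3: unify c ~ List (Int -> a)  [subst: {b:=a, e:=List List d} | 1 pending]
  bind c := List (Int -> a)
step 4: unify f ~ List (Int -> a)  [subst: {b:=a, e:=List List d, c:=List (Int -> a)} | 0 pending]
  bind f := List (Int -> a)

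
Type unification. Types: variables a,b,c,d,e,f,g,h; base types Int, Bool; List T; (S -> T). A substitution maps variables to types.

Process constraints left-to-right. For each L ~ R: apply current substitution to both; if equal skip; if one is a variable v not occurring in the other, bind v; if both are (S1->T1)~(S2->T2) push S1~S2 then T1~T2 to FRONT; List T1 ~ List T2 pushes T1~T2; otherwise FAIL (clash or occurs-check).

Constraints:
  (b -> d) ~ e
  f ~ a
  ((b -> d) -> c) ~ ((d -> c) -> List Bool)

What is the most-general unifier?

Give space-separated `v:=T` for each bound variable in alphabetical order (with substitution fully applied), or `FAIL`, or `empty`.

step 1: unify (b -> d) ~ e  [subst: {-} | 2 pending]
  bind e := (b -> d)
step 2: unify f ~ a  [subst: {e:=(b -> d)} | 1 pending]
  bind f := a
step 3: unify ((b -> d) -> c) ~ ((d -> c) -> List Bool)  [subst: {e:=(b -> d), f:=a} | 0 pending]
  -> decompose arrow: push (b -> d)~(d -> c), c~List Bool
step 4: unify (b -> d) ~ (d -> c)  [subst: {e:=(b -> d), f:=a} | 1 pending]
  -> decompose arrow: push b~d, d~c
step 5: unify b ~ d  [subst: {e:=(b -> d), f:=a} | 2 pending]
  bind b := d
step 6: unify d ~ c  [subst: {e:=(b -> d), f:=a, b:=d} | 1 pending]
  bind d := c
step 7: unify c ~ List Bool  [subst: {e:=(b -> d), f:=a, b:=d, d:=c} | 0 pending]
  bind c := List Bool

Answer: b:=List Bool c:=List Bool d:=List Bool e:=(List Bool -> List Bool) f:=a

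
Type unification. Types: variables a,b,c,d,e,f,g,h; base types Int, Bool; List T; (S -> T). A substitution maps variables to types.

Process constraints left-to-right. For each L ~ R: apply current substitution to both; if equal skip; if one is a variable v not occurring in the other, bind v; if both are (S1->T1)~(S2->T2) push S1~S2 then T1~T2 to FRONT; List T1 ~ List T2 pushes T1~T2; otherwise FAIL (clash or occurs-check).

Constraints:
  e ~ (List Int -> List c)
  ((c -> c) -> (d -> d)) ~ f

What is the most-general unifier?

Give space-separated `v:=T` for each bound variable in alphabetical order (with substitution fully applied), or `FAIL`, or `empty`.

Answer: e:=(List Int -> List c) f:=((c -> c) -> (d -> d))

Derivation:
step 1: unify e ~ (List Int -> List c)  [subst: {-} | 1 pending]
  bind e := (List Int -> List c)
step 2: unify ((c -> c) -> (d -> d)) ~ f  [subst: {e:=(List Int -> List c)} | 0 pending]
  bind f := ((c -> c) -> (d -> d))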